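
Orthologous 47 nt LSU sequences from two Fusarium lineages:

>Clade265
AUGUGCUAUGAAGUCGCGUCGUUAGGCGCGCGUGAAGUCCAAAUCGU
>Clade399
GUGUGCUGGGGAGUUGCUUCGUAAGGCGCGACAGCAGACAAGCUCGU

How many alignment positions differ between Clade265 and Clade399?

The sequences differ at positions 1 (A/G), 8 (A/G), 9 (U/G), 11 (A/G), 15 (C/U), 18 (G/U), 23 (U/A), 31 (C/A), 32 (G/C), 33 (U/A), 35 (A/C), 38 (U/A), 40 (C/A), 42 (A/G), 43 (A/C).
That gives 15 mismatches out of 47 aligned sites, so the Hamming distance is 15.

15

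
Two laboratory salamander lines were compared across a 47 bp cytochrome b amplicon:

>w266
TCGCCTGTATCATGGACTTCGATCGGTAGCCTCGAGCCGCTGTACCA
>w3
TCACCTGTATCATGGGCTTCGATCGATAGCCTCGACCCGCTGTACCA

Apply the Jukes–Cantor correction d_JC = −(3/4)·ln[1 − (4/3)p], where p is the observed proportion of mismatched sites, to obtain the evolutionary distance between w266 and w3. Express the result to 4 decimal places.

0.0903

Differing sites — 3:G/A; 16:A/G; 26:G/A; 36:G/C.
p = 4/47 = 0.085106.
d = −0.75 · ln(1 − (4/3)·0.085106) = −0.75 · ln(0.886525) = −0.75 · (-0.120446) = 0.0903.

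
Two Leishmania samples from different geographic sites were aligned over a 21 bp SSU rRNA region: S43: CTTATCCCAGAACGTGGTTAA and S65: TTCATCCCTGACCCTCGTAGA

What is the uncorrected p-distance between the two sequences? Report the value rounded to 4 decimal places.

Mismatches occur at site 1 (C↔T), site 3 (T↔C), site 9 (A↔T), site 12 (A↔C), site 14 (G↔C), site 16 (G↔C), site 19 (T↔A), site 20 (A↔G).
There are 8 differences over 21 sites, so p = 8/21 = 0.3810.

0.3810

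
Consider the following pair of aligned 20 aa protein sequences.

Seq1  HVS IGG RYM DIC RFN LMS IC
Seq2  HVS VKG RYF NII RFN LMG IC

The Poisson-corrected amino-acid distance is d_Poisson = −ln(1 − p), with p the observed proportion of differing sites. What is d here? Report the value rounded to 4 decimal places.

The sequences differ at positions 4 (I/V), 5 (G/K), 9 (M/F), 10 (D/N), 12 (C/I), 18 (S/G).
p = 6/20 = 0.300000.
d = −ln(1 − 0.300000) = −ln(0.700000) = 0.3567.

0.3567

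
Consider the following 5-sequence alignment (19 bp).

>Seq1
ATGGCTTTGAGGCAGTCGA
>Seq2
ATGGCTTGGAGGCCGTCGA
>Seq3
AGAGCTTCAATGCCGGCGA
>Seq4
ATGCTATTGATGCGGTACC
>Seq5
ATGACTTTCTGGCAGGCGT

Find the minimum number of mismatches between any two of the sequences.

2

Pairwise Hamming distances:
  Seq1 vs Seq2: 2
  Seq1 vs Seq3: 7
  Seq1 vs Seq4: 8
  Seq1 vs Seq5: 5
  Seq2 vs Seq3: 6
  Seq2 vs Seq4: 9
  Seq2 vs Seq5: 7
  Seq3 vs Seq4: 12
  Seq3 vs Seq5: 9
  Seq4 vs Seq5: 11
The smallest is 2, between Seq1 and Seq2.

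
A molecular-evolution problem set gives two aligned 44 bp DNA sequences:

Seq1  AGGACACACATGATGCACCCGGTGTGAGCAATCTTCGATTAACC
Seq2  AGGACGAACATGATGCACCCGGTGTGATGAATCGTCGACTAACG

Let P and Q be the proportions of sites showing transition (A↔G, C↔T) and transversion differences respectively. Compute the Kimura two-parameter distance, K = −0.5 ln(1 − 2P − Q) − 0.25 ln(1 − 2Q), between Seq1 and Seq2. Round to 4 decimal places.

Differing sites — 6:A/G (Ti); 7:C/A (Tv); 28:G/T (Tv); 29:C/G (Tv); 34:T/G (Tv); 39:T/C (Ti); 44:C/G (Tv).
Of the 7 differences, 2 transitions and 5 transversions over 44 sites: P = 2/44 = 0.045455, Q = 5/44 = 0.113636.
d = −0.5·ln(0.795454) − 0.25·ln(0.772728) = −0.5·(-0.228842) − 0.25·(-0.257828) = 0.1789.

0.1789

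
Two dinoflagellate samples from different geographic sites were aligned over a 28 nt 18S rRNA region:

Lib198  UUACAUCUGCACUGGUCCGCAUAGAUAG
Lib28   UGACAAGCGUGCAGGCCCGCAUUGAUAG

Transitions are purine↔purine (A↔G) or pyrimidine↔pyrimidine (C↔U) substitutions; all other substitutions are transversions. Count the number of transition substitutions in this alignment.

4

Mismatches occur at site 2 (U↔G, transversion), site 6 (U↔A, transversion), site 7 (C↔G, transversion), site 8 (U↔C, transition), site 10 (C↔U, transition), site 11 (A↔G, transition), site 13 (U↔A, transversion), site 16 (U↔C, transition), site 23 (A↔U, transversion).
Of the 9 differences, 4 transitions and 5 transversions, so the answer is 4.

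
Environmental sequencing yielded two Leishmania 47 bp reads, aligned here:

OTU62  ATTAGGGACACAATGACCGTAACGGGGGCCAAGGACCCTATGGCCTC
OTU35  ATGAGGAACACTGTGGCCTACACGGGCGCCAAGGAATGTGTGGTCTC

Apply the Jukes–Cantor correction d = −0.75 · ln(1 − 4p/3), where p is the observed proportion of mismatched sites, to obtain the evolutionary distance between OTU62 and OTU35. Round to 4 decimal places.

0.3796

The sequences differ at positions 3 (T/G), 7 (G/A), 12 (A/T), 13 (A/G), 16 (A/G), 19 (G/T), 20 (T/A), 21 (A/C), 27 (G/C), 36 (C/A), 37 (C/T), 38 (C/G), 40 (A/G), 44 (C/T).
p = 14/47 = 0.297872.
d = −0.75 · ln(1 − (4/3)·0.297872) = −0.75 · ln(0.602837) = −0.75 · (-0.506108) = 0.3796.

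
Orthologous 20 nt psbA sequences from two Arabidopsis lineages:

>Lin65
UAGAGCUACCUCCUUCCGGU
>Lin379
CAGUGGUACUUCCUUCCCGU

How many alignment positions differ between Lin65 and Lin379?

Differing sites — 1:U/C; 4:A/U; 6:C/G; 10:C/U; 18:G/C.
That gives 5 mismatches out of 20 aligned sites, so the Hamming distance is 5.

5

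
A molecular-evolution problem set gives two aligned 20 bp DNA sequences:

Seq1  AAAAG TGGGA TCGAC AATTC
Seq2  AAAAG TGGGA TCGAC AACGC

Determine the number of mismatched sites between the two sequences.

2

The sequences differ at positions 18 (T/C), 19 (T/G).
That gives 2 mismatches out of 20 aligned sites, so the Hamming distance is 2.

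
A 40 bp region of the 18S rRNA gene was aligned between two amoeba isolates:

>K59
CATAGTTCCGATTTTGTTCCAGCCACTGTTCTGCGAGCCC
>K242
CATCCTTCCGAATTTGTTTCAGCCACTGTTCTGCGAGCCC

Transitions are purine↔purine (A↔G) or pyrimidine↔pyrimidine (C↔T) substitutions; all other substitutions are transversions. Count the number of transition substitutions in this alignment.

Differing sites — 4:A/C (Tv); 5:G/C (Tv); 12:T/A (Tv); 19:C/T (Ti).
Of the 4 differences, 1 transition and 3 transversions, so the answer is 1.

1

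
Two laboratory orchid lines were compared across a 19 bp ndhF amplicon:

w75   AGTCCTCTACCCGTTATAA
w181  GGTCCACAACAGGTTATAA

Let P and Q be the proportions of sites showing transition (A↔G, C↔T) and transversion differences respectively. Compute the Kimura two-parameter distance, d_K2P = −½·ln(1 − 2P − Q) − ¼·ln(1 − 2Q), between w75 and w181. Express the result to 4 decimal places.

Mismatches occur at site 1 (A/G, transition), site 6 (T/A, transversion), site 8 (T/A, transversion), site 11 (C/A, transversion), site 12 (C/G, transversion).
Of the 5 differences, 1 transition and 4 transversions over 19 sites: P = 1/19 = 0.052632, Q = 4/19 = 0.210526.
d = −0.5·ln(0.684210) − 0.25·ln(0.578948) = −0.5·(-0.379490) − 0.25·(-0.546543) = 0.3264.

0.3264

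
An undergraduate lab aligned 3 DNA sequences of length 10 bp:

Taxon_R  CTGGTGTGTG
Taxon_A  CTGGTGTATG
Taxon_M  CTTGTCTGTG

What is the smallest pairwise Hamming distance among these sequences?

1

Pairwise Hamming distances:
  Taxon_R vs Taxon_A: 1
  Taxon_R vs Taxon_M: 2
  Taxon_A vs Taxon_M: 3
The smallest is 1, between Taxon_R and Taxon_A.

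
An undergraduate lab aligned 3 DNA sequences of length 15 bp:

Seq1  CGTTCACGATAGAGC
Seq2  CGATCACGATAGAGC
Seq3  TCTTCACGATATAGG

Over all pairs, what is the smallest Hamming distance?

1

Pairwise Hamming distances:
  Seq1 vs Seq2: 1
  Seq1 vs Seq3: 4
  Seq2 vs Seq3: 5
The smallest is 1, between Seq1 and Seq2.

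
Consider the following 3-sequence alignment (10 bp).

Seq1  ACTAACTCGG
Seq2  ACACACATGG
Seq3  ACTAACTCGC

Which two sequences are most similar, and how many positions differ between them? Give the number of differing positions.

Pairwise Hamming distances:
  Seq1 vs Seq2: 4
  Seq1 vs Seq3: 1
  Seq2 vs Seq3: 5
The smallest is 1, between Seq1 and Seq3.

1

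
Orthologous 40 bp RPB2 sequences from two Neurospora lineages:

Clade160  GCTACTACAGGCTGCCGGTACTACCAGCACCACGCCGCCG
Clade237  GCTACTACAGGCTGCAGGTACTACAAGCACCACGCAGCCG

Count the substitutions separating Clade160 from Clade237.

Differing sites — 16:C/A; 25:C/A; 36:C/A.
That gives 3 mismatches out of 40 aligned sites, so the Hamming distance is 3.

3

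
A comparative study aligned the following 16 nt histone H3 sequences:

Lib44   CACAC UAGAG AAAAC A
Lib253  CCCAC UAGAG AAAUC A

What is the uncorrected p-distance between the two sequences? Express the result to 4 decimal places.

0.1250

The sequences differ at positions 2 (A/C), 14 (A/U).
There are 2 differences over 16 sites, so p = 2/16 = 0.1250.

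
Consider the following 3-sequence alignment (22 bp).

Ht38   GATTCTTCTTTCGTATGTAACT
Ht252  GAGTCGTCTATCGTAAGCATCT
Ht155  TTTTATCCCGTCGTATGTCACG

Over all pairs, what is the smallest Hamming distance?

Pairwise Hamming distances:
  Ht38 vs Ht252: 6
  Ht38 vs Ht155: 8
  Ht252 vs Ht155: 13
The smallest is 6, between Ht38 and Ht252.

6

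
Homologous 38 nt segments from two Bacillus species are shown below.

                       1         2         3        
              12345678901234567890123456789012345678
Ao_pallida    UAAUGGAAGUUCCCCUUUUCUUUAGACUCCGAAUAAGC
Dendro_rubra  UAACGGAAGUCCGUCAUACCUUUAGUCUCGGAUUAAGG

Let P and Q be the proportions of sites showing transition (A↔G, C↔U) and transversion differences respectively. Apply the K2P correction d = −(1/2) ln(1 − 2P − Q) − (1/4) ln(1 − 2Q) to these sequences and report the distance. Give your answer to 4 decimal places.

Mismatches occur at site 4 (U/C, transition), site 11 (U/C, transition), site 13 (C/G, transversion), site 14 (C/U, transition), site 16 (U/A, transversion), site 18 (U/A, transversion), site 19 (U/C, transition), site 26 (A/U, transversion), site 30 (C/G, transversion), site 33 (A/U, transversion), site 38 (C/G, transversion).
Of the 11 differences, 4 transitions and 7 transversions over 38 sites: P = 4/38 = 0.105263, Q = 7/38 = 0.184211.
d = −0.5·ln(0.605263) − 0.25·ln(0.631578) = −0.5·(-0.502092) − 0.25·(-0.459534) = 0.3659.

0.3659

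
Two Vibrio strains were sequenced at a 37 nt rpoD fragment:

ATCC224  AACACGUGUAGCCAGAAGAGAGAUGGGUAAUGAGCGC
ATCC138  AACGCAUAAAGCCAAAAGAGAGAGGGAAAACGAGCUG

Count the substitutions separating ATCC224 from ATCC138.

Differing sites — 4:A/G; 6:G/A; 8:G/A; 9:U/A; 15:G/A; 24:U/G; 27:G/A; 28:U/A; 31:U/C; 36:G/U; 37:C/G.
That gives 11 mismatches out of 37 aligned sites, so the Hamming distance is 11.

11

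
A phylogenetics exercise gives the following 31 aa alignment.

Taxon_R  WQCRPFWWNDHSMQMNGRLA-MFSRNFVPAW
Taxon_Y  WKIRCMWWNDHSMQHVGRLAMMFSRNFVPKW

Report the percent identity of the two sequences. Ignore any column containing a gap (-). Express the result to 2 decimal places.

76.67%

Excluding the 1 gap column leaves 30 comparable sites.
Mismatches occur at site 2 (Q→K), site 3 (C→I), site 5 (P→C), site 6 (F→M), site 15 (M→H), site 16 (N→V), site 30 (A→K).
23 of the 30 comparable sites match, so the percent identity is 23/30 × 100 = 76.67%.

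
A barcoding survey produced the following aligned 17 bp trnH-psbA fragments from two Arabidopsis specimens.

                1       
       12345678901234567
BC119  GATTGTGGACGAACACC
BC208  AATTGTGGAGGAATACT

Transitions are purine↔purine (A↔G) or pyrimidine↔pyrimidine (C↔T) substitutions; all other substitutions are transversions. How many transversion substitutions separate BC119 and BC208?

Differing sites — 1:G/A (Ti); 10:C/G (Tv); 14:C/T (Ti); 17:C/T (Ti).
Of the 4 differences, 3 transitions and 1 transversion, so the answer is 1.

1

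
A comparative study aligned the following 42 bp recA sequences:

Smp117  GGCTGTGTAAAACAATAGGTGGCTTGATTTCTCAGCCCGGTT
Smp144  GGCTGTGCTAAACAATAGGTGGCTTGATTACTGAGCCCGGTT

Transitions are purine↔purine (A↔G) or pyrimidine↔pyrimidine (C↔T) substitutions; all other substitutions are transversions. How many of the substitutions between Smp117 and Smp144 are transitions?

Differing sites — 8:T/C (Ti); 9:A/T (Tv); 30:T/A (Tv); 33:C/G (Tv).
Of the 4 differences, 1 transition and 3 transversions, so the answer is 1.

1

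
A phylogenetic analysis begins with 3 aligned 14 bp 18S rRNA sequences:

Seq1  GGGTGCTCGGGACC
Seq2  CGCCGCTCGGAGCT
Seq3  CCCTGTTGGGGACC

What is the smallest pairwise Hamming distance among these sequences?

5

Pairwise Hamming distances:
  Seq1 vs Seq2: 6
  Seq1 vs Seq3: 5
  Seq2 vs Seq3: 7
The smallest is 5, between Seq1 and Seq3.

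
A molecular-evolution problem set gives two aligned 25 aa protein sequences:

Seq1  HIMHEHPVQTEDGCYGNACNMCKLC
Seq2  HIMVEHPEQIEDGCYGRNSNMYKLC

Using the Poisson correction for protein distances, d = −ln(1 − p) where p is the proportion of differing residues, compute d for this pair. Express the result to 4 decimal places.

0.3285

Mismatches occur at site 4 (H↔V), site 8 (V↔E), site 10 (T↔I), site 17 (N↔R), site 18 (A↔N), site 19 (C↔S), site 22 (C↔Y).
p = 7/25 = 0.280000.
d = −ln(1 − 0.280000) = −ln(0.720000) = 0.3285.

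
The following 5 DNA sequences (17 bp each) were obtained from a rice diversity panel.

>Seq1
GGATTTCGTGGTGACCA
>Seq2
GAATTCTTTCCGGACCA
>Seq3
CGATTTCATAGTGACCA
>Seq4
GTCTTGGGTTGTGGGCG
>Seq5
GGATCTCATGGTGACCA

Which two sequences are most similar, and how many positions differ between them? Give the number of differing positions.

2

Pairwise Hamming distances:
  Seq1 vs Seq2: 7
  Seq1 vs Seq3: 3
  Seq1 vs Seq4: 8
  Seq1 vs Seq5: 2
  Seq2 vs Seq3: 8
  Seq2 vs Seq4: 11
  Seq2 vs Seq5: 8
  Seq3 vs Seq4: 10
  Seq3 vs Seq5: 3
  Seq4 vs Seq5: 10
The smallest is 2, between Seq1 and Seq5.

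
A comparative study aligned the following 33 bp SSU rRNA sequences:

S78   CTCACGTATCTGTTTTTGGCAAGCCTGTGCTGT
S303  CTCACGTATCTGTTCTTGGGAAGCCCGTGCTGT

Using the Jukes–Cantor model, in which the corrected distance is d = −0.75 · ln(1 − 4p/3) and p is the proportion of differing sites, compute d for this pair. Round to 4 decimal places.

0.0969

The sequences differ at positions 15 (T/C), 20 (C/G), 26 (T/C).
p = 3/33 = 0.090909.
d = −0.75 · ln(1 − (4/3)·0.090909) = −0.75 · ln(0.878788) = −0.75 · (-0.129212) = 0.0969.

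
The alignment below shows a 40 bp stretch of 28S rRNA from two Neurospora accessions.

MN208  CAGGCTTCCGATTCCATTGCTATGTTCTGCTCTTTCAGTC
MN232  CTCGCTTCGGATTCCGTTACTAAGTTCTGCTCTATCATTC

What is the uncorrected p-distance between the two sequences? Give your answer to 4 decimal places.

The sequences differ at positions 2 (A/T), 3 (G/C), 9 (C/G), 16 (A/G), 19 (G/A), 23 (T/A), 34 (T/A), 38 (G/T).
There are 8 differences over 40 sites, so p = 8/40 = 0.2000.

0.2000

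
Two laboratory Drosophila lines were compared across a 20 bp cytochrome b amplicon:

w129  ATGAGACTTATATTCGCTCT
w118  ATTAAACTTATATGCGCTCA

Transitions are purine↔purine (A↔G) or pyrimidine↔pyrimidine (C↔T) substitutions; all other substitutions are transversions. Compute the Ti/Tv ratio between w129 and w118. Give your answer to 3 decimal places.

Differing sites — 3:G/T (Tv); 5:G/A (Ti); 14:T/G (Tv); 20:T/A (Tv).
Of the 4 differences, 1 transition and 3 transversions, so Ti/Tv = 1/3 = 0.333.

0.333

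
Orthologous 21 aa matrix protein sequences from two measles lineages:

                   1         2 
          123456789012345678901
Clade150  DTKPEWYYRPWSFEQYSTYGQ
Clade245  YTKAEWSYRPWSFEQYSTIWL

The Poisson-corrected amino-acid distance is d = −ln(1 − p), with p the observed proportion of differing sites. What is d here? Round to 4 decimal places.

0.3365

Mismatches occur at site 1 (D/Y), site 4 (P/A), site 7 (Y/S), site 19 (Y/I), site 20 (G/W), site 21 (Q/L).
p = 6/21 = 0.285714.
d = −ln(1 − 0.285714) = −ln(0.714286) = 0.3365.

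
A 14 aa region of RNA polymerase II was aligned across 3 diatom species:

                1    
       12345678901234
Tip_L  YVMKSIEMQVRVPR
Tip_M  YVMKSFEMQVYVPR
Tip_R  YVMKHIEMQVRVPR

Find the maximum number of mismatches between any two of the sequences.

3

Pairwise Hamming distances:
  Tip_L vs Tip_M: 2
  Tip_L vs Tip_R: 1
  Tip_M vs Tip_R: 3
The largest is 3, between Tip_M and Tip_R.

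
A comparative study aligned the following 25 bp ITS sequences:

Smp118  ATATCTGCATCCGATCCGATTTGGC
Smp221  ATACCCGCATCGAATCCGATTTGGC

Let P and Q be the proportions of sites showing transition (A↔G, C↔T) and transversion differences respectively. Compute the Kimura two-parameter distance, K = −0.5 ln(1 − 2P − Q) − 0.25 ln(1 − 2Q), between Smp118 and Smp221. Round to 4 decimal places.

Differing sites — 4:T/C (Ti); 6:T/C (Ti); 12:C/G (Tv); 13:G/A (Ti).
Of the 4 differences, 3 transitions and 1 transversion over 25 sites: P = 3/25 = 0.120000, Q = 1/25 = 0.040000.
d = −0.5·ln(0.720000) − 0.25·ln(0.920000) = −0.5·(-0.328504) − 0.25·(-0.083382) = 0.1851.

0.1851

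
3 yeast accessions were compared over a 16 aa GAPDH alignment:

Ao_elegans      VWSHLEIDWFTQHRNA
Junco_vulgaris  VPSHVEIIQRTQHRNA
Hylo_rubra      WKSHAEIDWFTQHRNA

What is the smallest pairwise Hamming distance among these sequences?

Pairwise Hamming distances:
  Ao_elegans vs Junco_vulgaris: 5
  Ao_elegans vs Hylo_rubra: 3
  Junco_vulgaris vs Hylo_rubra: 6
The smallest is 3, between Ao_elegans and Hylo_rubra.

3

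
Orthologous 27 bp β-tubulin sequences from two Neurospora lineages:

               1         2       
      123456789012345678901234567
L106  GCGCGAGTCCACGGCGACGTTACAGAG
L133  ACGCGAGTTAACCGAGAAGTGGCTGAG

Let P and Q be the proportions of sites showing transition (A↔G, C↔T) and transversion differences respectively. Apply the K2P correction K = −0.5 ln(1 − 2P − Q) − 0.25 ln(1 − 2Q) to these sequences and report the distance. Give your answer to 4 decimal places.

Mismatches occur at site 1 (G/A, transition), site 9 (C/T, transition), site 10 (C/A, transversion), site 13 (G/C, transversion), site 15 (C/A, transversion), site 18 (C/A, transversion), site 21 (T/G, transversion), site 22 (A/G, transition), site 24 (A/T, transversion).
Of the 9 differences, 3 transitions and 6 transversions over 27 sites: P = 3/27 = 0.111111, Q = 6/27 = 0.222222.
d = −0.5·ln(0.555556) − 0.25·ln(0.555556) = −0.5·(-0.587786) − 0.25·(-0.587786) = 0.4408.

0.4408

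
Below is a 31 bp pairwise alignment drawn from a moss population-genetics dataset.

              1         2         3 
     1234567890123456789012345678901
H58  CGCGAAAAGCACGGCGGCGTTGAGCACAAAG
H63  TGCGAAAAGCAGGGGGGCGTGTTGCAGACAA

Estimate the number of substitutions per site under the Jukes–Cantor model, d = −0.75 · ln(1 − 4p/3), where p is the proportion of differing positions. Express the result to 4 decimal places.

Mismatches occur at site 1 (C/T), site 12 (C/G), site 15 (C/G), site 21 (T/G), site 22 (G/T), site 23 (A/T), site 27 (C/G), site 29 (A/C), site 31 (G/A).
p = 9/31 = 0.290323.
d = −0.75 · ln(1 − (4/3)·0.290323) = −0.75 · ln(0.612903) = −0.75 · (-0.489549) = 0.3672.

0.3672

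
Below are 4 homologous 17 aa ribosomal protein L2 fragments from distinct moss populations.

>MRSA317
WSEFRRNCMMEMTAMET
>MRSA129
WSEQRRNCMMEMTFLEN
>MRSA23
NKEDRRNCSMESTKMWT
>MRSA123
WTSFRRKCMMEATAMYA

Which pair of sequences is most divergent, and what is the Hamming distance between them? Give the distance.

Pairwise Hamming distances:
  MRSA317 vs MRSA129: 4
  MRSA317 vs MRSA23: 7
  MRSA317 vs MRSA123: 6
  MRSA129 vs MRSA23: 9
  MRSA129 vs MRSA123: 9
  MRSA23 vs MRSA123: 10
The largest is 10, between MRSA23 and MRSA123.

10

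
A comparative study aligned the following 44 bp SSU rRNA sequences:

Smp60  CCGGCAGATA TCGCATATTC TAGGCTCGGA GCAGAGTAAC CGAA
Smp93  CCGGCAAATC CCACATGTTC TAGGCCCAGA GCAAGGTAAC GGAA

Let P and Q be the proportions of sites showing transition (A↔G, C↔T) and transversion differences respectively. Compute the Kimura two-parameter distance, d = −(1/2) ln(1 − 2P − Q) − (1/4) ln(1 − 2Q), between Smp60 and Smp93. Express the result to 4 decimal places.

0.2869

Mismatches occur at site 7 (G→A, transition), site 10 (A→C, transversion), site 11 (T→C, transition), site 13 (G→A, transition), site 17 (A→G, transition), site 26 (T→C, transition), site 28 (G→A, transition), site 34 (G→A, transition), site 35 (A→G, transition), site 41 (C→G, transversion).
Of the 10 differences, 8 transitions and 2 transversions over 44 sites: P = 8/44 = 0.181818, Q = 2/44 = 0.045455.
d = −0.5·ln(0.590909) − 0.25·ln(0.909090) = −0.5·(-0.526093) − 0.25·(-0.095311) = 0.2869.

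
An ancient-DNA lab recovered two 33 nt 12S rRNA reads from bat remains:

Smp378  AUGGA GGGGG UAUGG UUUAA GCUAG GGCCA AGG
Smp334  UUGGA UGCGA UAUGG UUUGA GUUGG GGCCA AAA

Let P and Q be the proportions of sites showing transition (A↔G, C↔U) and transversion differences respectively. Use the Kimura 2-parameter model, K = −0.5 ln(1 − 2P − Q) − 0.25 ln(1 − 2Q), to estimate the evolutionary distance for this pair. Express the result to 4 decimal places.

0.3532

Differing sites — 1:A/U (Tv); 6:G/U (Tv); 8:G/C (Tv); 10:G/A (Ti); 19:A/G (Ti); 22:C/U (Ti); 24:A/G (Ti); 32:G/A (Ti); 33:G/A (Ti).
Of the 9 differences, 6 transitions and 3 transversions over 33 sites: P = 6/33 = 0.181818, Q = 3/33 = 0.090909.
d = −0.5·ln(0.545455) − 0.25·ln(0.818182) = −0.5·(-0.606135) − 0.25·(-0.200670) = 0.3532.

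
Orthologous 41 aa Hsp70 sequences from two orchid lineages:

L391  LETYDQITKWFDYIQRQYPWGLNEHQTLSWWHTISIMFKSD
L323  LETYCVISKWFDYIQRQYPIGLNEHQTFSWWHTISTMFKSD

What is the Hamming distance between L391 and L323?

Differing sites — 5:D/C; 6:Q/V; 8:T/S; 20:W/I; 28:L/F; 36:I/T.
That gives 6 mismatches out of 41 aligned sites, so the Hamming distance is 6.

6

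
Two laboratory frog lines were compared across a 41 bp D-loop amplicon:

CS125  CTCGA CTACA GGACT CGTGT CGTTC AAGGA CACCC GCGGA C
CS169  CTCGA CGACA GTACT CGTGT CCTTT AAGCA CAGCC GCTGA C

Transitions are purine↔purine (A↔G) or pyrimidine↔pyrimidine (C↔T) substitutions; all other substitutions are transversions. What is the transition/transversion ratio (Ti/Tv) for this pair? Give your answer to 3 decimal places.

0.167

Mismatches occur at site 7 (T↔G, transversion), site 12 (G↔T, transversion), site 22 (G↔C, transversion), site 25 (C↔T, transition), site 29 (G↔C, transversion), site 33 (C↔G, transversion), site 38 (G↔T, transversion).
Of the 7 differences, 1 transition and 6 transversions, so Ti/Tv = 1/6 = 0.167.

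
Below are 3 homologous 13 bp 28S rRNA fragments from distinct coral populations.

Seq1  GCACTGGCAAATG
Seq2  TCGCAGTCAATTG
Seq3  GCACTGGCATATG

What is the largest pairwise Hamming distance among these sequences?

Pairwise Hamming distances:
  Seq1 vs Seq2: 5
  Seq1 vs Seq3: 1
  Seq2 vs Seq3: 6
The largest is 6, between Seq2 and Seq3.

6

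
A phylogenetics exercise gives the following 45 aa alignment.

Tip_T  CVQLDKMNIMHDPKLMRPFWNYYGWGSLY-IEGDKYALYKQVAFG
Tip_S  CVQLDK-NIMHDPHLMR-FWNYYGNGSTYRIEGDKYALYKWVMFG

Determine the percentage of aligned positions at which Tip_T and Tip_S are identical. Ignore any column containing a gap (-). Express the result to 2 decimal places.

Excluding the 3 gap columns leaves 42 comparable sites.
Mismatches occur at site 14 (K↔H), site 25 (W↔N), site 28 (L↔T), site 41 (Q↔W), site 43 (A↔M).
37 of the 42 comparable sites match, so the percent identity is 37/42 × 100 = 88.10%.

88.10%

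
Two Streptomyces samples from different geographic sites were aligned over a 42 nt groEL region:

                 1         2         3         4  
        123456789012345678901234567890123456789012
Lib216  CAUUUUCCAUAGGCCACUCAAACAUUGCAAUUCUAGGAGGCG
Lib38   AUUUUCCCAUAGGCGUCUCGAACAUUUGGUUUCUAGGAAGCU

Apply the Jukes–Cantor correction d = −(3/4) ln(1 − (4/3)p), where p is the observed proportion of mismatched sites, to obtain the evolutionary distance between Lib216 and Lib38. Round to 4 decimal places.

Mismatches occur at site 1 (C→A), site 2 (A→U), site 6 (U→C), site 15 (C→G), site 16 (A→U), site 20 (A→G), site 27 (G→U), site 28 (C→G), site 29 (A→G), site 30 (A→U), site 39 (G→A), site 42 (G→U).
p = 12/42 = 0.285714.
d = −0.75 · ln(1 − (4/3)·0.285714) = −0.75 · ln(0.619048) = −0.75 · (-0.479572) = 0.3597.

0.3597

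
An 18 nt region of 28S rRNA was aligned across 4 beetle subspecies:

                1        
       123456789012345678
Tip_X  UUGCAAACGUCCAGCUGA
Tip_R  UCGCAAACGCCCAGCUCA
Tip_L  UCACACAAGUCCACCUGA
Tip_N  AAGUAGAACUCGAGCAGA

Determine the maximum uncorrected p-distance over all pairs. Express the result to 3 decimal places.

Pairwise Hamming distances:
  Tip_X vs Tip_R: 3
  Tip_X vs Tip_L: 5
  Tip_X vs Tip_N: 8
  Tip_R vs Tip_L: 6
  Tip_R vs Tip_N: 10
  Tip_L vs Tip_N: 9
The largest is 10 mismatches, between Tip_R and Tip_N; p = 10/18 = 0.556.

0.556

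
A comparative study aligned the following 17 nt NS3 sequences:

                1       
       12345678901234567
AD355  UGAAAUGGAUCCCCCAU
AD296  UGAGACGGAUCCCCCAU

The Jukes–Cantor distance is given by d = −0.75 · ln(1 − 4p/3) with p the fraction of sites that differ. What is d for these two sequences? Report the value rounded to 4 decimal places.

0.1280

Differing sites — 4:A/G; 6:U/C.
p = 2/17 = 0.117647.
d = −0.75 · ln(1 − (4/3)·0.117647) = −0.75 · ln(0.843137) = −0.75 · (-0.170626) = 0.1280.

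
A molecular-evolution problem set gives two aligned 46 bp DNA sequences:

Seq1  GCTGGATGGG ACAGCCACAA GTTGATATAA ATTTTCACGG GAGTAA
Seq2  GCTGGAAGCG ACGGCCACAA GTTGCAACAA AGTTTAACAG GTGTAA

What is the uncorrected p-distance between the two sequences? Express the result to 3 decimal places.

0.217

The sequences differ at positions 7 (T/A), 9 (G/C), 13 (A/G), 25 (A/C), 26 (T/A), 28 (T/C), 32 (T/G), 36 (C/A), 39 (G/A), 42 (A/T).
There are 10 differences over 46 sites, so p = 10/46 = 0.217.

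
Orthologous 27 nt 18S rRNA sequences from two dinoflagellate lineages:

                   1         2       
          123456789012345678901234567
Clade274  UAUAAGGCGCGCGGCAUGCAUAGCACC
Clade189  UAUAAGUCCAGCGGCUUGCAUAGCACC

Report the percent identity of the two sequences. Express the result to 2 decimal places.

85.19%

Differing sites — 7:G/U; 9:G/C; 10:C/A; 16:A/U.
23 of the 27 sites match, so the percent identity is 23/27 × 100 = 85.19%.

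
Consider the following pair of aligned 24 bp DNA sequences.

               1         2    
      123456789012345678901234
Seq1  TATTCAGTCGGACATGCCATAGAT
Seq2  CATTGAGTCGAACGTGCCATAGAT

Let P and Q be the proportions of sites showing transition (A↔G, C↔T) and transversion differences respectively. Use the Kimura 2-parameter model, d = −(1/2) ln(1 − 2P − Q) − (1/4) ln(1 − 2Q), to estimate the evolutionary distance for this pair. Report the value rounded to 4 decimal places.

0.1942

Mismatches occur at site 1 (T/C, transition), site 5 (C/G, transversion), site 11 (G/A, transition), site 14 (A/G, transition).
Of the 4 differences, 3 transitions and 1 transversion over 24 sites: P = 3/24 = 0.125000, Q = 1/24 = 0.041667.
d = −0.5·ln(0.708333) − 0.25·ln(0.916666) = −0.5·(-0.344841) − 0.25·(-0.087012) = 0.1942.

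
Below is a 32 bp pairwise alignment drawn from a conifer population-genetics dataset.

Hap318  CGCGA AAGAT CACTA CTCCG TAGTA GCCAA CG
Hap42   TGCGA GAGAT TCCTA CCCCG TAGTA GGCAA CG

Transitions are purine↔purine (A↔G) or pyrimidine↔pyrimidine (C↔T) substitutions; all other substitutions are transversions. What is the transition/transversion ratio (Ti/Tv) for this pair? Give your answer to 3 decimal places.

2.000

Differing sites — 1:C/T (Ti); 6:A/G (Ti); 11:C/T (Ti); 12:A/C (Tv); 17:T/C (Ti); 27:C/G (Tv).
Of the 6 differences, 4 transitions and 2 transversions, so Ti/Tv = 4/2 = 2.000.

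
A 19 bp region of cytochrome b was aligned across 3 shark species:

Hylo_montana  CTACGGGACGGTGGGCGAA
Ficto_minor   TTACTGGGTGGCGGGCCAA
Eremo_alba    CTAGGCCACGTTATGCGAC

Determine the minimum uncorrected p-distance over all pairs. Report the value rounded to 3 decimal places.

0.316

Pairwise Hamming distances:
  Hylo_montana vs Ficto_minor: 6
  Hylo_montana vs Eremo_alba: 7
  Ficto_minor vs Eremo_alba: 13
The smallest is 6 mismatches, between Hylo_montana and Ficto_minor; p = 6/19 = 0.316.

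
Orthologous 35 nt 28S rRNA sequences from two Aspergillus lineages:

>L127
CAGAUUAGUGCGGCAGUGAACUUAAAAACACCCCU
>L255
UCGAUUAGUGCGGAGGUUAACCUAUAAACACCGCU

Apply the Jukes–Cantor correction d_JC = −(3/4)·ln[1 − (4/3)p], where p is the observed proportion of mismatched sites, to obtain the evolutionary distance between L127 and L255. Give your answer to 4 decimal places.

0.2726

The sequences differ at positions 1 (C/U), 2 (A/C), 14 (C/A), 15 (A/G), 18 (G/U), 22 (U/C), 25 (A/U), 33 (C/G).
p = 8/35 = 0.228571.
d = −0.75 · ln(1 − (4/3)·0.228571) = −0.75 · ln(0.695239) = −0.75 · (-0.363500) = 0.2726.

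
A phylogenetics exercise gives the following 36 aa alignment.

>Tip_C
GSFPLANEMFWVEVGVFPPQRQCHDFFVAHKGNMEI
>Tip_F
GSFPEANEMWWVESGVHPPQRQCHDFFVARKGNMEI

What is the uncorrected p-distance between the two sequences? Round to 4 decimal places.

0.1389

The sequences differ at positions 5 (L/E), 10 (F/W), 14 (V/S), 17 (F/H), 30 (H/R).
There are 5 differences over 36 sites, so p = 5/36 = 0.1389.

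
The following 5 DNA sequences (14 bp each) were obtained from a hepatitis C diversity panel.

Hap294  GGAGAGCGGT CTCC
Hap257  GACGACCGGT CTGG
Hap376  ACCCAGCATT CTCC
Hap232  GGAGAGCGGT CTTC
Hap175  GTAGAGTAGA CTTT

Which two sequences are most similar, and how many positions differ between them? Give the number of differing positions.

Pairwise Hamming distances:
  Hap294 vs Hap257: 5
  Hap294 vs Hap376: 6
  Hap294 vs Hap232: 1
  Hap294 vs Hap175: 6
  Hap257 vs Hap376: 8
  Hap257 vs Hap232: 5
  Hap257 vs Hap175: 8
  Hap376 vs Hap232: 7
  Hap376 vs Hap175: 9
  Hap232 vs Hap175: 5
The smallest is 1, between Hap294 and Hap232.

1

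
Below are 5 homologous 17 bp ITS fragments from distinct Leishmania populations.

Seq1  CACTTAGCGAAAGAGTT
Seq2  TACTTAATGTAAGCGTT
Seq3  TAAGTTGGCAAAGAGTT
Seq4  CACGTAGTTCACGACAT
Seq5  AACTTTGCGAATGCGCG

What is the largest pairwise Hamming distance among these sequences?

Pairwise Hamming distances:
  Seq1 vs Seq2: 5
  Seq1 vs Seq3: 6
  Seq1 vs Seq4: 7
  Seq1 vs Seq5: 6
  Seq2 vs Seq3: 8
  Seq2 vs Seq4: 9
  Seq2 vs Seq5: 8
  Seq3 vs Seq4: 9
  Seq3 vs Seq5: 9
  Seq4 vs Seq5: 11
The largest is 11, between Seq4 and Seq5.

11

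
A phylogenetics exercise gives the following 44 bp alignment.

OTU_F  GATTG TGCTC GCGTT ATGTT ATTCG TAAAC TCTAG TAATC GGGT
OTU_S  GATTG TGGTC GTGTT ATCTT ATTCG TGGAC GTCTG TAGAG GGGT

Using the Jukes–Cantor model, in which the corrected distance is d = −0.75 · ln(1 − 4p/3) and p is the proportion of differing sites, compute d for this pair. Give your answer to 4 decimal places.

The sequences differ at positions 8 (C/G), 12 (C/T), 18 (G/C), 27 (A/G), 28 (A/G), 31 (T/G), 32 (C/T), 33 (T/C), 34 (A/T), 38 (A/G), 39 (T/A), 40 (C/G).
p = 12/44 = 0.272727.
d = −0.75 · ln(1 − (4/3)·0.272727) = −0.75 · ln(0.636364) = −0.75 · (-0.451985) = 0.3390.

0.3390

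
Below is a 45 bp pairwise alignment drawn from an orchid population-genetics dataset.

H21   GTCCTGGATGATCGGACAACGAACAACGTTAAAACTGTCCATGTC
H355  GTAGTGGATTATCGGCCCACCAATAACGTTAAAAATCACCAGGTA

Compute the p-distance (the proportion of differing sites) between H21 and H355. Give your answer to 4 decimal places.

Mismatches occur at site 3 (C/A), site 4 (C/G), site 10 (G/T), site 16 (A/C), site 18 (A/C), site 21 (G/C), site 24 (C/T), site 35 (C/A), site 37 (G/C), site 38 (T/A), site 42 (T/G), site 45 (C/A).
There are 12 differences over 45 sites, so p = 12/45 = 0.2667.

0.2667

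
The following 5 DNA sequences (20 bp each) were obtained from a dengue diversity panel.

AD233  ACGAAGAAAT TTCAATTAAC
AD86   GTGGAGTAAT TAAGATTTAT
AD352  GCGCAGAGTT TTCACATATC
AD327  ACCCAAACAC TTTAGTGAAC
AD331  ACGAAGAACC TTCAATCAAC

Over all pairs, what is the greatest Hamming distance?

15

Pairwise Hamming distances:
  AD233 vs AD86: 9
  AD233 vs AD352: 7
  AD233 vs AD327: 8
  AD233 vs AD331: 3
  AD86 vs AD352: 13
  AD86 vs AD327: 15
  AD86 vs AD331: 12
  AD352 vs AD327: 11
  AD352 vs AD331: 9
  AD327 vs AD331: 8
The largest is 15, between AD86 and AD327.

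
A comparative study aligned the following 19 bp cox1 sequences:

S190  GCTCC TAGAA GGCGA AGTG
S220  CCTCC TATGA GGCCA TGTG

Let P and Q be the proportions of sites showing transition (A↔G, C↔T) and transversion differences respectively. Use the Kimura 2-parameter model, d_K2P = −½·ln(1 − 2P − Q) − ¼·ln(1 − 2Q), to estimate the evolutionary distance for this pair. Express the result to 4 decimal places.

Differing sites — 1:G/C (Tv); 8:G/T (Tv); 9:A/G (Ti); 14:G/C (Tv); 16:A/T (Tv).
Of the 5 differences, 1 transition and 4 transversions over 19 sites: P = 1/19 = 0.052632, Q = 4/19 = 0.210526.
d = −0.5·ln(0.684210) − 0.25·ln(0.578948) = −0.5·(-0.379490) − 0.25·(-0.546543) = 0.3264.

0.3264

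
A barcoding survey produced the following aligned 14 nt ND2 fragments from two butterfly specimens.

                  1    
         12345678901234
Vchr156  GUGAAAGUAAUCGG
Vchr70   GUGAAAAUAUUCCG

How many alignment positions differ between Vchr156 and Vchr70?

Mismatches occur at site 7 (G/A), site 10 (A/U), site 13 (G/C).
That gives 3 mismatches out of 14 aligned sites, so the Hamming distance is 3.

3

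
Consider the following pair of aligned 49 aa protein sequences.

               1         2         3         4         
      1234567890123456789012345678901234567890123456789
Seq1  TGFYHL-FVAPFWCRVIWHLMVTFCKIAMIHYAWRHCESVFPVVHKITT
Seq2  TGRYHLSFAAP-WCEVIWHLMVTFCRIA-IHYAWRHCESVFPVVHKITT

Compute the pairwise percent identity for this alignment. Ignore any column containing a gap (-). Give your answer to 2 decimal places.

Excluding the 3 gap columns leaves 46 comparable sites.
The sequences differ at positions 3 (F/R), 9 (V/A), 15 (R/E), 26 (K/R).
42 of the 46 comparable sites match, so the percent identity is 42/46 × 100 = 91.30%.

91.30%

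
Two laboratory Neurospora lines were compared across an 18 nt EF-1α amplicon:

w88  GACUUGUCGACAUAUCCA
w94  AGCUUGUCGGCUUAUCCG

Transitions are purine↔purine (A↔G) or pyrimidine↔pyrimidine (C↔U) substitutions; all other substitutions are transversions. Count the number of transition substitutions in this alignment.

Differing sites — 1:G/A (Ti); 2:A/G (Ti); 10:A/G (Ti); 12:A/U (Tv); 18:A/G (Ti).
Of the 5 differences, 4 transitions and 1 transversion, so the answer is 4.

4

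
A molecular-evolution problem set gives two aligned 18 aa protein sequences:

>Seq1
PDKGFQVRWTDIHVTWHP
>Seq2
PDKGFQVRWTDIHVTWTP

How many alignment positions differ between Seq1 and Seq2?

1

Differing sites — 17:H/T.
That gives 1 mismatch out of 18 aligned sites, so the Hamming distance is 1.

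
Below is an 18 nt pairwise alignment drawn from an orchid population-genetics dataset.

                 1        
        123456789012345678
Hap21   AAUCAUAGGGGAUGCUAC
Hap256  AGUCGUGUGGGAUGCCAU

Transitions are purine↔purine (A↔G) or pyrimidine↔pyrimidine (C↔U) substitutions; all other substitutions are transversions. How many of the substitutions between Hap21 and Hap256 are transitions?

5

Differing sites — 2:A/G (Ti); 5:A/G (Ti); 7:A/G (Ti); 8:G/U (Tv); 16:U/C (Ti); 18:C/U (Ti).
Of the 6 differences, 5 transitions and 1 transversion, so the answer is 5.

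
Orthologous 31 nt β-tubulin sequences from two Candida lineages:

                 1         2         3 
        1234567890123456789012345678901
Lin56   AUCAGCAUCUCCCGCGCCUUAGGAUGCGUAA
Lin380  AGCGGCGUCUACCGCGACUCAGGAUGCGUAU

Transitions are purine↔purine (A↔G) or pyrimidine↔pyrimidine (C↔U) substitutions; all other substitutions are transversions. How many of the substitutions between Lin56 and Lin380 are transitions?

3

Mismatches occur at site 2 (U/G, transversion), site 4 (A/G, transition), site 7 (A/G, transition), site 11 (C/A, transversion), site 17 (C/A, transversion), site 20 (U/C, transition), site 31 (A/U, transversion).
Of the 7 differences, 3 transitions and 4 transversions, so the answer is 3.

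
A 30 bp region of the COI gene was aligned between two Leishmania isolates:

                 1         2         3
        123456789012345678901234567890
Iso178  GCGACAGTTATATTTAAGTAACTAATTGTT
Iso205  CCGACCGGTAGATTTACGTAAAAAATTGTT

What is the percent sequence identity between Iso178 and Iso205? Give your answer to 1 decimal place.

Mismatches occur at site 1 (G/C), site 6 (A/C), site 8 (T/G), site 11 (T/G), site 17 (A/C), site 22 (C/A), site 23 (T/A).
23 of the 30 sites match, so the percent identity is 23/30 × 100 = 76.7%.

76.7%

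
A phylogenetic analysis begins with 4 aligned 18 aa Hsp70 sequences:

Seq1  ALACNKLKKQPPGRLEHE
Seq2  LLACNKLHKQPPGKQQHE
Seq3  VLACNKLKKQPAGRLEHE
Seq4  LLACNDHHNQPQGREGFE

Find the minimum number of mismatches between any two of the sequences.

Pairwise Hamming distances:
  Seq1 vs Seq2: 5
  Seq1 vs Seq3: 2
  Seq1 vs Seq4: 9
  Seq2 vs Seq3: 6
  Seq2 vs Seq4: 8
  Seq3 vs Seq4: 9
The smallest is 2, between Seq1 and Seq3.

2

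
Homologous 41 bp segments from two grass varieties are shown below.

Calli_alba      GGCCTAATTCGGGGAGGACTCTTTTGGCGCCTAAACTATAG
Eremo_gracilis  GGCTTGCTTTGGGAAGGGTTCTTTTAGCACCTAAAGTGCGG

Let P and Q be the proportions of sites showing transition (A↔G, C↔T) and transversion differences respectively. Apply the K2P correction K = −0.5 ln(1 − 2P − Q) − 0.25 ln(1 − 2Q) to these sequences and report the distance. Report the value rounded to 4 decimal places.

0.4658

Differing sites — 4:C/T (Ti); 6:A/G (Ti); 7:A/C (Tv); 10:C/T (Ti); 14:G/A (Ti); 18:A/G (Ti); 19:C/T (Ti); 26:G/A (Ti); 29:G/A (Ti); 36:C/G (Tv); 38:A/G (Ti); 39:T/C (Ti); 40:A/G (Ti).
Of the 13 differences, 11 transitions and 2 transversions over 41 sites: P = 11/41 = 0.268293, Q = 2/41 = 0.048780.
d = −0.5·ln(0.414634) − 0.25·ln(0.902440) = −0.5·(-0.880359) − 0.25·(-0.102653) = 0.4658.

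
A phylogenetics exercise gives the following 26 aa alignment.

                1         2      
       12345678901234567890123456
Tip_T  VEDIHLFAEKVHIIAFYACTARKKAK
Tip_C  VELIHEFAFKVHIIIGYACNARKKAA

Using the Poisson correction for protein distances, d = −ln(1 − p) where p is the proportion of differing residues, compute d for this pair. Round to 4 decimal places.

0.3137

Mismatches occur at site 3 (D↔L), site 6 (L↔E), site 9 (E↔F), site 15 (A↔I), site 16 (F↔G), site 20 (T↔N), site 26 (K↔A).
p = 7/26 = 0.269231.
d = −ln(1 − 0.269231) = −ln(0.730769) = 0.3137.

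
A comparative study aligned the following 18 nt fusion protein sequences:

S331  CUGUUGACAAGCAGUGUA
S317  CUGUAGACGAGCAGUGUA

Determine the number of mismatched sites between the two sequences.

2

Differing sites — 5:U/A; 9:A/G.
That gives 2 mismatches out of 18 aligned sites, so the Hamming distance is 2.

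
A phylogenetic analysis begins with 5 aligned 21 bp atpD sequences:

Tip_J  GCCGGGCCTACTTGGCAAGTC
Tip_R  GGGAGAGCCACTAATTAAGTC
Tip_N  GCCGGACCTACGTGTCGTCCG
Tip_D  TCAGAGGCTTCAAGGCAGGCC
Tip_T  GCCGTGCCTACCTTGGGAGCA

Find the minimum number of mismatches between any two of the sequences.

Pairwise Hamming distances:
  Tip_J vs Tip_R: 10
  Tip_J vs Tip_N: 8
  Tip_J vs Tip_D: 9
  Tip_J vs Tip_T: 7
  Tip_R vs Tip_N: 14
  Tip_R vs Tip_D: 14
  Tip_R vs Tip_T: 15
  Tip_N vs Tip_D: 13
  Tip_N vs Tip_T: 9
  Tip_D vs Tip_T: 12
The smallest is 7, between Tip_J and Tip_T.

7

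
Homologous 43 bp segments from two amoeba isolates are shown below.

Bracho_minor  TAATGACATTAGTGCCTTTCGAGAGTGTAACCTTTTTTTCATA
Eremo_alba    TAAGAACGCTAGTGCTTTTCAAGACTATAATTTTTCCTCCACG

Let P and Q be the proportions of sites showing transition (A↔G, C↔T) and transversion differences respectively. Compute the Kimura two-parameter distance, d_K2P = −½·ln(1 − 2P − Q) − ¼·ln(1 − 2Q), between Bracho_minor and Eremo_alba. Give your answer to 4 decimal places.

0.5510

Mismatches occur at site 4 (T↔G, transversion), site 5 (G↔A, transition), site 8 (A↔G, transition), site 9 (T↔C, transition), site 16 (C↔T, transition), site 21 (G↔A, transition), site 25 (G↔C, transversion), site 27 (G↔A, transition), site 31 (C↔T, transition), site 32 (C↔T, transition), site 36 (T↔C, transition), site 37 (T↔C, transition), site 39 (T↔C, transition), site 42 (T↔C, transition), site 43 (A↔G, transition).
Of the 15 differences, 13 transitions and 2 transversions over 43 sites: P = 13/43 = 0.302326, Q = 2/43 = 0.046512.
d = −0.5·ln(0.348836) − 0.25·ln(0.906976) = −0.5·(-1.053153) − 0.25·(-0.097639) = 0.5510.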